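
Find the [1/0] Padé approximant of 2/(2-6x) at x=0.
3*x + 1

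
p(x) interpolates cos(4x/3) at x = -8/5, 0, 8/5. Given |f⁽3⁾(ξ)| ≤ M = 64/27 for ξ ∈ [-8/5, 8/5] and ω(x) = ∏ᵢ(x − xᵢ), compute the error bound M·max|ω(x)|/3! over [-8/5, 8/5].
32768*sqrt(3)/91125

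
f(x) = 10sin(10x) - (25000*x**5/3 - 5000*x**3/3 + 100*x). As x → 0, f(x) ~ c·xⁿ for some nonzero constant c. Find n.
7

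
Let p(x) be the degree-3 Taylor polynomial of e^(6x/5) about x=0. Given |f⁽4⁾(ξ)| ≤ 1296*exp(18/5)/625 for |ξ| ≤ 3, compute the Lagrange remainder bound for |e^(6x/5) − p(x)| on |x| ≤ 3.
4374*exp(18/5)/625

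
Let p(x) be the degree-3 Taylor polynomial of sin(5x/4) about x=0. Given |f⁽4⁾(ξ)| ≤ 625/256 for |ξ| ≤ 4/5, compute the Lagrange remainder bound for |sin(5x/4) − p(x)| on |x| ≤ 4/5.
1/24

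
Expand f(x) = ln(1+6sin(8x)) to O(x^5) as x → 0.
48*x - 1152*x**2 + 36352*x**3 - 1302528*x**4 + O(x**5)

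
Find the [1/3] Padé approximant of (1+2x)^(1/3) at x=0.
(5*x/3 + 1)/(8*x**3/81 - 2*x**2/9 + x + 1)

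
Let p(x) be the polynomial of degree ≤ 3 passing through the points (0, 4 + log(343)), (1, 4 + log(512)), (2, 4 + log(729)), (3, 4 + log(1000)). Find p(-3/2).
4 + log(8183243915489726346684277347882562022607*2**(1/8)*3**(5/8)*5**(7/16)*7**(11/16)/811296384146066816957890051440640000000)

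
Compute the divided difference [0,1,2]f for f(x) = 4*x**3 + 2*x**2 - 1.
14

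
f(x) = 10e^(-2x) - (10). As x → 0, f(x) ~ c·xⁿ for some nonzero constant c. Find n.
1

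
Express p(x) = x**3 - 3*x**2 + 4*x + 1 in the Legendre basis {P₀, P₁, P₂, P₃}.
(23/5)P₁ + (-2)P₂ + (2/5)P₃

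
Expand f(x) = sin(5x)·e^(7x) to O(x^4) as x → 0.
5*x + 35*x**2 + 305*x**3/3 + O(x**4)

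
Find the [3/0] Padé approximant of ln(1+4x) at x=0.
4*x*(16*x**2 - 6*x + 3)/3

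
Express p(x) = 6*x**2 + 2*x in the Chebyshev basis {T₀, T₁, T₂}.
(3)T₀ + (2)T₁ + (3)T₂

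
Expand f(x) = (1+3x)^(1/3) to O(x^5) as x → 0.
1 + x - x**2 + 5*x**3/3 - 10*x**4/3 + O(x**5)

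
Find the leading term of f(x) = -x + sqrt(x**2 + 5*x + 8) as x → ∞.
5/2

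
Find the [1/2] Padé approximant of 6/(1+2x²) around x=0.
6/(2*x**2 + 1)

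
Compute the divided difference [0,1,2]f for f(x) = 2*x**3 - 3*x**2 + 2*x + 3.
3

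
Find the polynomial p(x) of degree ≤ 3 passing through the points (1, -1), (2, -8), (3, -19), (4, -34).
-2*x**2 - x + 2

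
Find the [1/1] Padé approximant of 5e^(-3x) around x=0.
(5 - 15*x/2)/(3*x/2 + 1)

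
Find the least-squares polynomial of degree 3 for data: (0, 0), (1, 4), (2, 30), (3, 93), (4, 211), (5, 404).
-23/126 + (53/108)x + (163/126)x² + (319/108)x³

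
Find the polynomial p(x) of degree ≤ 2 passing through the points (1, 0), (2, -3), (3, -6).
3 - 3*x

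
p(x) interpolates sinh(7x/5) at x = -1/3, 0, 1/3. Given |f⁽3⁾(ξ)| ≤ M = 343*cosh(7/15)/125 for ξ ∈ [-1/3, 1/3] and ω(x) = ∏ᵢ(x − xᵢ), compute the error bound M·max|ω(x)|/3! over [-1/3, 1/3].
343*sqrt(3)*cosh(7/15)/91125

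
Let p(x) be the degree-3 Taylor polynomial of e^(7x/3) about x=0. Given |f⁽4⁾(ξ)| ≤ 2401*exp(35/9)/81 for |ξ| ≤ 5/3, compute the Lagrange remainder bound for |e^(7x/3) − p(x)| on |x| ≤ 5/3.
1500625*exp(35/9)/157464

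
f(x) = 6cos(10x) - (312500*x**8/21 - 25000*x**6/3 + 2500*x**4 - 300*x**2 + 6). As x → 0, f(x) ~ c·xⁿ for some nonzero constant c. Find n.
10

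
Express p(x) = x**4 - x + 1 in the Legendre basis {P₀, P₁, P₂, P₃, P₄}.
(6/5)P₀ - P₁ + (4/7)P₂ + (8/35)P₄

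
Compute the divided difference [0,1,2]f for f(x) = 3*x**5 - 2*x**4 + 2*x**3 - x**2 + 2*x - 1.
36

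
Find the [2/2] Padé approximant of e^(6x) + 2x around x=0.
(-21*x**2 + 2*x + 1)/(9*x**2 - 6*x + 1)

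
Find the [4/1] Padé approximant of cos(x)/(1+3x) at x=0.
(x**4/24 - x**2/2 + 1)/(3*x + 1)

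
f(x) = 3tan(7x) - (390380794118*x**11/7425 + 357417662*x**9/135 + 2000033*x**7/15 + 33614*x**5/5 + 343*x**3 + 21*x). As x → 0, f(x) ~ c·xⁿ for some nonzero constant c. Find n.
13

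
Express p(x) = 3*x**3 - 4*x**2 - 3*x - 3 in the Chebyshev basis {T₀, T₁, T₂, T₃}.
(-5)T₀ + (-3/4)T₁ + (-2)T₂ + (3/4)T₃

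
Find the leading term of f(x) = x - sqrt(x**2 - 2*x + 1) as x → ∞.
1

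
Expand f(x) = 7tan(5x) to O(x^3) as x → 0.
35*x + O(x**3)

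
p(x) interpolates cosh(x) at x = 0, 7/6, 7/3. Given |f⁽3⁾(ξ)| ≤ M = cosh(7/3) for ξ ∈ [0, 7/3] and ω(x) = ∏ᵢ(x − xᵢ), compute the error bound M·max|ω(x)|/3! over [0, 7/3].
343*sqrt(3)*cosh(7/3)/5832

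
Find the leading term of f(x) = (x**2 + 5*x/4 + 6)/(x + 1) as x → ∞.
x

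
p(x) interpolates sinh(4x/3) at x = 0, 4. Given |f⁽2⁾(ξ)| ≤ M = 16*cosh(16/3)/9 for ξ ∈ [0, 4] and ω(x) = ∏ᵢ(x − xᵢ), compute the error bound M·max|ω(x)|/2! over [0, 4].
32*cosh(16/3)/9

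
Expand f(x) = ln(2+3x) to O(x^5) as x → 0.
log(2) + 3*x/2 - 9*x**2/8 + 9*x**3/8 - 81*x**4/64 + O(x**5)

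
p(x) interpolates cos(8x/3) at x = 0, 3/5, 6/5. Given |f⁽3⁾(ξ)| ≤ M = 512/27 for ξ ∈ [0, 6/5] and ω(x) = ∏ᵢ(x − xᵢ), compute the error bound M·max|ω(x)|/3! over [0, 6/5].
512*sqrt(3)/3375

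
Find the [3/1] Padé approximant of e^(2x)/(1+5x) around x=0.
(1106*x**3/753 + 496*x**2/251 + 504*x/251 + 1)/(1257*x/251 + 1)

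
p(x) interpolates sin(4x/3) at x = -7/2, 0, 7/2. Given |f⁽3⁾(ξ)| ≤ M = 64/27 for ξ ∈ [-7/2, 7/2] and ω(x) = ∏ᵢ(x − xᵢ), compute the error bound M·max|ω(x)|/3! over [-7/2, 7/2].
2744*sqrt(3)/729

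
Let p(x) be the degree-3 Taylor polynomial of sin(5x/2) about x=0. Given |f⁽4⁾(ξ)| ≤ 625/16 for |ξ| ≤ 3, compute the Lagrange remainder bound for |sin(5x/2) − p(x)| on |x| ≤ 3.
16875/128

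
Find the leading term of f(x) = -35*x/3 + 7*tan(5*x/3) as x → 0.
875*x**3/81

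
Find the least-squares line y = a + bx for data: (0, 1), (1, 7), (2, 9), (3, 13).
a = 9/5, b = 19/5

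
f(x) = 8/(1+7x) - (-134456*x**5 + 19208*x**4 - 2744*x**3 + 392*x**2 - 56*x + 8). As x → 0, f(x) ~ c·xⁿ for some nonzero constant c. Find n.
6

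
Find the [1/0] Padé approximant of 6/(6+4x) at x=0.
1 - 2*x/3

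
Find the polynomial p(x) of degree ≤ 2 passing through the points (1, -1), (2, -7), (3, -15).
-x**2 - 3*x + 3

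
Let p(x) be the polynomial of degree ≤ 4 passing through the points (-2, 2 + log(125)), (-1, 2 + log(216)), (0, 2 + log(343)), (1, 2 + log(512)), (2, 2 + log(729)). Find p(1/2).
2 + log(392*2**(3/4)*3**(19/64)*5**(9/128)*7**(7/64)/3)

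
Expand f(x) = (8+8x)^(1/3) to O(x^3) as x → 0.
2 + 2*x/3 - 2*x**2/9 + O(x**3)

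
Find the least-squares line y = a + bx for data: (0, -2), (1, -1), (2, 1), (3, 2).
a = -21/10, b = 7/5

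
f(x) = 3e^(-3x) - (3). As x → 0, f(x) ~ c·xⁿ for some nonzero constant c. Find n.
1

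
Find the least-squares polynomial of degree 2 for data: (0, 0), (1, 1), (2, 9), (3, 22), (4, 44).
4/35 + (-177/70)x + (47/14)x²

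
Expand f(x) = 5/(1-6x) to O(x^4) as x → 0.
5 + 30*x + 180*x**2 + 1080*x**3 + O(x**4)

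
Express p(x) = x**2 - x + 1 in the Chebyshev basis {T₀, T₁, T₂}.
(3/2)T₀ - T₁ + (1/2)T₂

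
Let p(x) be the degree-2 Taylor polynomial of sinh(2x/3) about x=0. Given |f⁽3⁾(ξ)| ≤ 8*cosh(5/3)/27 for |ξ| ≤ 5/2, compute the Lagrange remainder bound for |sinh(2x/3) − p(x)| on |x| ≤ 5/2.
125*cosh(5/3)/162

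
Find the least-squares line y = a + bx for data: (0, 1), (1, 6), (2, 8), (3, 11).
a = 17/10, b = 16/5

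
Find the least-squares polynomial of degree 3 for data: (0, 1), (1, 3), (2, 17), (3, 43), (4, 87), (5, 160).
38/63 + (248/189)x + (335/252)x² + (103/108)x³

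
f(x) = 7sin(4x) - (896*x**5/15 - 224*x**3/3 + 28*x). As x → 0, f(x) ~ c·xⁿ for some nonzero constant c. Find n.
7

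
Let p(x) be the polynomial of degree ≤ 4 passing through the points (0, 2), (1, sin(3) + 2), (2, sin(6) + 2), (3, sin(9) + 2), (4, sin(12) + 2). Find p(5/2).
45*sin(6)/64 - 5*sin(3)/32 - 5*sin(12)/128 + 15*sin(9)/32 + 2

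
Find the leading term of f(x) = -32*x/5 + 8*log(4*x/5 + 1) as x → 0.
-64*x**2/25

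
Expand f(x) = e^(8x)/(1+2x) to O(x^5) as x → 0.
1 + 6*x + 20*x**2 + 136*x**3/3 + 80*x**4 + O(x**5)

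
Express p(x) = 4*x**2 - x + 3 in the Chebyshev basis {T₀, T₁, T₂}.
(5)T₀ - T₁ + (2)T₂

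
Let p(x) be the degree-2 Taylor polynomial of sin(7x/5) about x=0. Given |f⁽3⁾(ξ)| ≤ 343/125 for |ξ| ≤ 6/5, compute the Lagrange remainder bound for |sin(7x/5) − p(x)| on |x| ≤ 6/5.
12348/15625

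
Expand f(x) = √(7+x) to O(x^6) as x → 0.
sqrt(7) + sqrt(7)*x/14 - sqrt(7)*x**2/392 + sqrt(7)*x**3/5488 - 5*sqrt(7)*x**4/307328 + sqrt(7)*x**5/614656 + O(x**6)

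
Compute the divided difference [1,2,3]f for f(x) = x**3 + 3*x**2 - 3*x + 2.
9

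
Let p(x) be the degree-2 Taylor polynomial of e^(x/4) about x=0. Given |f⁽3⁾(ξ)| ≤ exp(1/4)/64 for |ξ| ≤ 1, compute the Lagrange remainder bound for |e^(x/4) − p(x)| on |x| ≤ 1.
exp(1/4)/384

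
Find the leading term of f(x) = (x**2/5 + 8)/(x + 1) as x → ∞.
x/5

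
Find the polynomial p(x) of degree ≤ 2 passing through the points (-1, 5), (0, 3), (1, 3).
x**2 - x + 3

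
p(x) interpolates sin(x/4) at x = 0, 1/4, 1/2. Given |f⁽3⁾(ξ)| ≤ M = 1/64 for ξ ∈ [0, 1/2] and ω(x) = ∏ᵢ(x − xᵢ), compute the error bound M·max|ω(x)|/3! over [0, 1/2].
sqrt(3)/110592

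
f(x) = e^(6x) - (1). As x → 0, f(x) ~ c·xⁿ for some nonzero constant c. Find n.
1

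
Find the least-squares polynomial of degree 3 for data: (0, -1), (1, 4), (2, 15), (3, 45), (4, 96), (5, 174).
-29/42 + (239/252)x + (5/3)x² + (37/36)x³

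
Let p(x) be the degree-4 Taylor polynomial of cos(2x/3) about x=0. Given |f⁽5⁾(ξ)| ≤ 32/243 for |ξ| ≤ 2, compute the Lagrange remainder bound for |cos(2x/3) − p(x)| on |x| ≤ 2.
128/3645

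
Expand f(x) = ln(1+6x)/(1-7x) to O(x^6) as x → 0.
6*x + 24*x**2 + 240*x**3 + 1356*x**4 + 55236*x**5/5 + O(x**6)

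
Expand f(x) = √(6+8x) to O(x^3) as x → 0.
sqrt(6) + 2*sqrt(6)*x/3 - 2*sqrt(6)*x**2/9 + O(x**3)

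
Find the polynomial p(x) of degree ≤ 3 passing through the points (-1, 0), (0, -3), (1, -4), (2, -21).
-3*x**3 + x**2 + x - 3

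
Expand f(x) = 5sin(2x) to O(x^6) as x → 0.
10*x - 20*x**3/3 + 4*x**5/3 + O(x**6)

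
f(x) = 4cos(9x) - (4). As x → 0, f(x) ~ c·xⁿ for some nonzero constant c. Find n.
2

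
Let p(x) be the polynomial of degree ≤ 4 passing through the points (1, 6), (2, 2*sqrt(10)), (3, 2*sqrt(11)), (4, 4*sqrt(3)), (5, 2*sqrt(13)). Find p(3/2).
-35*sqrt(11)/32 - 5*sqrt(13)/64 + 7*sqrt(3)/8 + 105/64 + 35*sqrt(10)/16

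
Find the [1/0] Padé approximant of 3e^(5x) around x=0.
15*x + 3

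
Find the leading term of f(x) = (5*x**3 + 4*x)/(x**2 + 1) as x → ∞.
5*x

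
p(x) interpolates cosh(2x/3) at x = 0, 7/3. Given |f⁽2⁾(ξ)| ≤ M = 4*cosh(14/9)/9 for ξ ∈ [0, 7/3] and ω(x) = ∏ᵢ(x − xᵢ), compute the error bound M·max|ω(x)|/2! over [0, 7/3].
49*cosh(14/9)/162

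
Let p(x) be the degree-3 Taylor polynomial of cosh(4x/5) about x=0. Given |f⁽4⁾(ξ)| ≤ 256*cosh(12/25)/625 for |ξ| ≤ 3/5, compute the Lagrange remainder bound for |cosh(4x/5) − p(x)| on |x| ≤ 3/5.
864*cosh(12/25)/390625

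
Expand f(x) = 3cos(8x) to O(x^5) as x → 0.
3 - 96*x**2 + 512*x**4 + O(x**5)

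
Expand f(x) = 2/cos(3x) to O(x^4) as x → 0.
2 + 9*x**2 + O(x**4)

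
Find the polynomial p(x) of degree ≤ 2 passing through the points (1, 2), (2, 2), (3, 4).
x**2 - 3*x + 4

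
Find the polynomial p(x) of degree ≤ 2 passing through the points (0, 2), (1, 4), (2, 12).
3*x**2 - x + 2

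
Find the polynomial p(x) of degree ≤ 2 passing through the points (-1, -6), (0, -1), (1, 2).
-x**2 + 4*x - 1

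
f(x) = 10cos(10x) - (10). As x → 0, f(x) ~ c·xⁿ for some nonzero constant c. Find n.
2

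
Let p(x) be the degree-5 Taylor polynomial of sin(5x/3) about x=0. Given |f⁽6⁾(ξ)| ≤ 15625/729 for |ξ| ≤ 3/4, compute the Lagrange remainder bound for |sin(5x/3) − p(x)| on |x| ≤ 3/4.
3125/589824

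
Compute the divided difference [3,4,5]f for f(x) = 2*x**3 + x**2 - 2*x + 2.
25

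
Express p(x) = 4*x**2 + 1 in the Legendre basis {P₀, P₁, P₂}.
(7/3)P₀ + (8/3)P₂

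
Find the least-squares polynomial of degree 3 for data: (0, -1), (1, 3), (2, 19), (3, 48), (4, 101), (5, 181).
-8/7 + (25/14)x + (27/14)x² + x³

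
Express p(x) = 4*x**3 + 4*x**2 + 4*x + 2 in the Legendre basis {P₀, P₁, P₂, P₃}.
(10/3)P₀ + (32/5)P₁ + (8/3)P₂ + (8/5)P₃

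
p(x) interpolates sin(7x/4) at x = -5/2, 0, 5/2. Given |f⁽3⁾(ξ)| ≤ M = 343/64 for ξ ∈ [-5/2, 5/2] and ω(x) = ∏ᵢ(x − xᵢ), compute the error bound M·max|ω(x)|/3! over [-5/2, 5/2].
42875*sqrt(3)/13824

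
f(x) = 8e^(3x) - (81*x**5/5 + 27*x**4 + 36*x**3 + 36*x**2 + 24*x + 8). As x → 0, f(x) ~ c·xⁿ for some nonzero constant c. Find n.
6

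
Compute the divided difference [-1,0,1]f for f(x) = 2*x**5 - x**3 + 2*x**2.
2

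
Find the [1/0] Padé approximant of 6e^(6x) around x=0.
36*x + 6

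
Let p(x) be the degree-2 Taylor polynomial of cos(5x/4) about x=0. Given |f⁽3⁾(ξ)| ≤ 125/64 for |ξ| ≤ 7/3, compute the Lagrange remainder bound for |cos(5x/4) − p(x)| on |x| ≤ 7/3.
42875/10368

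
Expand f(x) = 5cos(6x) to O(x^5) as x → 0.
5 - 90*x**2 + 270*x**4 + O(x**5)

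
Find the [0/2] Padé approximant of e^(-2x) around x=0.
1/(2*x**2 + 2*x + 1)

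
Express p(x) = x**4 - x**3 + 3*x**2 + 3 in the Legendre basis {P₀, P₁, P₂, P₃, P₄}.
(21/5)P₀ + (-3/5)P₁ + (18/7)P₂ + (-2/5)P₃ + (8/35)P₄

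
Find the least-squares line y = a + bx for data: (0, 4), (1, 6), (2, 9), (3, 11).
a = 39/10, b = 12/5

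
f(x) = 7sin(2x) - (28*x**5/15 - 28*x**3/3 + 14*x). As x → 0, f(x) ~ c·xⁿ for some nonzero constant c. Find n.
7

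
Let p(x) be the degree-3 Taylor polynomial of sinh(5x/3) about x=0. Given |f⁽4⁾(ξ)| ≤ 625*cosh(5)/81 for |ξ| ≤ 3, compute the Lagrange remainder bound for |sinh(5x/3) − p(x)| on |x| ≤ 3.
625*cosh(5)/24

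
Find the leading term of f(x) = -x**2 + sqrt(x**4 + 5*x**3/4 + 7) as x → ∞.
5*x/8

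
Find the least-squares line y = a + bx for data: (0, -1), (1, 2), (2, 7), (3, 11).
a = -7/5, b = 41/10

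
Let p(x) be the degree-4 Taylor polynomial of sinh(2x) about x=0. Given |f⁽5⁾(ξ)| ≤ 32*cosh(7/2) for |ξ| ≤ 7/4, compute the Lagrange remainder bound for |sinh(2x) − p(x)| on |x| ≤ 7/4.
16807*cosh(7/2)/3840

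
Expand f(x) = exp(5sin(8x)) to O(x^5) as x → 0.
1 + 40*x + 800*x**2 + 10240*x**3 + 89600*x**4 + O(x**5)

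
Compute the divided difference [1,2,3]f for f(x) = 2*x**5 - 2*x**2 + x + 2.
178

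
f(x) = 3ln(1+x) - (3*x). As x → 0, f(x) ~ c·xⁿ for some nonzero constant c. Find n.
2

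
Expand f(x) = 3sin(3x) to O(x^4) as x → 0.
9*x - 27*x**3/2 + O(x**4)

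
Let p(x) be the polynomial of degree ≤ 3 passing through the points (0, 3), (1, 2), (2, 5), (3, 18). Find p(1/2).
19/8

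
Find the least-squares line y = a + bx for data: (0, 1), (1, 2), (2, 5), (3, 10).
a = 0, b = 3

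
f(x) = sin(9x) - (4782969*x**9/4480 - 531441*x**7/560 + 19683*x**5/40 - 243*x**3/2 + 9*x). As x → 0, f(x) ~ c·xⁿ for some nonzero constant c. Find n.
11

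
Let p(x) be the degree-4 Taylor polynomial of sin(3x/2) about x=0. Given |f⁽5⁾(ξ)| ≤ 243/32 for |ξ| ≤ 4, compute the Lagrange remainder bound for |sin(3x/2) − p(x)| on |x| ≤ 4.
324/5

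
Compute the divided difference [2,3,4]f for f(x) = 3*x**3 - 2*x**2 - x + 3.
25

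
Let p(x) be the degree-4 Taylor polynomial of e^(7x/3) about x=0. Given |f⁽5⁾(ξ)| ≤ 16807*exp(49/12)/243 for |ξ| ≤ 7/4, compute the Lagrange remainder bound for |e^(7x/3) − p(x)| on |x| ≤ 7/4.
282475249*exp(49/12)/29859840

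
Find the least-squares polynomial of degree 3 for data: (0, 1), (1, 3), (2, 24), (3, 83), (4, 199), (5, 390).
65/63 + (-283/189)x + (65/252)x² + (337/108)x³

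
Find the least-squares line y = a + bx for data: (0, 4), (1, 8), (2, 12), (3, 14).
a = 22/5, b = 17/5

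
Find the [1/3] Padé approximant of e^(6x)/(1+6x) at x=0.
(9*x/4 + 1)/(63*x**3/2 - 18*x**2 + 9*x/4 + 1)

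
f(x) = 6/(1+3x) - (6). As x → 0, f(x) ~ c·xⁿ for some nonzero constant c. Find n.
1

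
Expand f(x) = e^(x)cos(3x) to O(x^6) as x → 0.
1 + x - 4*x**2 - 13*x**3/3 + 7*x**4/6 + 79*x**5/30 + O(x**6)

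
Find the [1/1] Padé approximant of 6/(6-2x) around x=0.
1/(1 - x/3)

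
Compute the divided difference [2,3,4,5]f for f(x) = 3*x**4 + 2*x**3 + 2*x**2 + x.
44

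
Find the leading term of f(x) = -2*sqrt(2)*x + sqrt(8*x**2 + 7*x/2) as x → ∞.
7*sqrt(2)/16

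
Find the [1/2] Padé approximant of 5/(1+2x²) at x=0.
5/(2*x**2 + 1)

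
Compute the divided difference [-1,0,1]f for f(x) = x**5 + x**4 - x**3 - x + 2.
1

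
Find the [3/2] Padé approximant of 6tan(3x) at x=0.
(-54*x**3/5 + 18*x)/(1 - 18*x**2/5)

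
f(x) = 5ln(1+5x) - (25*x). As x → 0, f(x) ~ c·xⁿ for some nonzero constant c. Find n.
2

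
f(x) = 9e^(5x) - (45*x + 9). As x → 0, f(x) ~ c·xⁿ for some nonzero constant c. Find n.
2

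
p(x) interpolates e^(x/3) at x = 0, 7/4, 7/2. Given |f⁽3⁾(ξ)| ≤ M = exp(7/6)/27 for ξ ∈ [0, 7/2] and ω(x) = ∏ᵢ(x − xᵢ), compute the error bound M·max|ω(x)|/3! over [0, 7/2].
343*sqrt(3)*exp(7/6)/46656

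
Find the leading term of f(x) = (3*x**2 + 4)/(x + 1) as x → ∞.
3*x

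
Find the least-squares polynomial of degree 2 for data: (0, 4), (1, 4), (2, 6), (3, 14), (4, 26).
30/7 + (-111/35)x + (15/7)x²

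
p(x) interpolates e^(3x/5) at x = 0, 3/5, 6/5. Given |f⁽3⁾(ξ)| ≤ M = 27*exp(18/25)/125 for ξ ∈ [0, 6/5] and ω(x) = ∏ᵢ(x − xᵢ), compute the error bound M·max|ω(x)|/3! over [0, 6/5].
27*sqrt(3)*exp(18/25)/15625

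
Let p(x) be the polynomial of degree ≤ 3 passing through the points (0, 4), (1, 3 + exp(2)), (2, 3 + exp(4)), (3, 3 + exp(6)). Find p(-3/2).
-35*exp(6)/16 - 189*exp(2)/16 + 153/16 + 135*exp(4)/16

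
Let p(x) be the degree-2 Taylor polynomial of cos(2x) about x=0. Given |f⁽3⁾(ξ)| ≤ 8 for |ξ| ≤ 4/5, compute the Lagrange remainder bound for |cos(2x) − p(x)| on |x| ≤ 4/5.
256/375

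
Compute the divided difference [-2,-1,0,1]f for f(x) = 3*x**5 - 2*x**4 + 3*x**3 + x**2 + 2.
22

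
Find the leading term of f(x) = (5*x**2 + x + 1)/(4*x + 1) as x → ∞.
5*x/4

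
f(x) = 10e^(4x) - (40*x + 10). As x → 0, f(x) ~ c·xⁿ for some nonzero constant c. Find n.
2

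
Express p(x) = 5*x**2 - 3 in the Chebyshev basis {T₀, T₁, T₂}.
(-1/2)T₀ + (5/2)T₂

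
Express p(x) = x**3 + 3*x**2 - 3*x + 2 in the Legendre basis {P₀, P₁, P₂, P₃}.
(3)P₀ + (-12/5)P₁ + (2)P₂ + (2/5)P₃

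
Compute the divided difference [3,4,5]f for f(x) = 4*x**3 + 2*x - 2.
48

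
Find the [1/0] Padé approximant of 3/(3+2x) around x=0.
1 - 2*x/3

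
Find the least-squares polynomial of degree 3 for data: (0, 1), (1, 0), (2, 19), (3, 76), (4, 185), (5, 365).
1 + (-81/14)x + (55/28)x² + (11/4)x³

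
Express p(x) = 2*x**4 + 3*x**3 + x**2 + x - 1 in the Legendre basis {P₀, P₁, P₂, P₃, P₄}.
(-4/15)P₀ + (14/5)P₁ + (38/21)P₂ + (6/5)P₃ + (16/35)P₄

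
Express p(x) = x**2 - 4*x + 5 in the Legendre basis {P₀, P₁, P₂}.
(16/3)P₀ + (-4)P₁ + (2/3)P₂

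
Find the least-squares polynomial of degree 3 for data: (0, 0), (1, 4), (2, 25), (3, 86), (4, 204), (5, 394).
19/63 + (-218/189)x + (113/126)x² + (163/54)x³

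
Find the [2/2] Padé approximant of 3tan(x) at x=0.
3*x/(1 - x**2/3)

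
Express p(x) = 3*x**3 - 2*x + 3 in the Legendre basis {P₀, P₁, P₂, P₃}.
(3)P₀ + (-1/5)P₁ + (6/5)P₃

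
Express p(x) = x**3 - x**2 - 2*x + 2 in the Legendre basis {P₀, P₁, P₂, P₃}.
(5/3)P₀ + (-7/5)P₁ + (-2/3)P₂ + (2/5)P₃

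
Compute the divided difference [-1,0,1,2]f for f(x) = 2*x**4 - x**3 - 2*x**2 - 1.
3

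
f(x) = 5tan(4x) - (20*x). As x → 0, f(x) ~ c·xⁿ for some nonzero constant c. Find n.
3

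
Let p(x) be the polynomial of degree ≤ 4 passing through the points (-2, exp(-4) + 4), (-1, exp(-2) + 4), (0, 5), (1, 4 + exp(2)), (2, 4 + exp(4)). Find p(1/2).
(-20*exp(2) + 3 + (-5*exp(4) + 60*exp(2) + 602)*exp(4))*exp(-4)/128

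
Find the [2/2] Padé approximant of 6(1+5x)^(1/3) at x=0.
(350*x**2/9 + 35*x + 6)/(125*x**2/54 + 25*x/6 + 1)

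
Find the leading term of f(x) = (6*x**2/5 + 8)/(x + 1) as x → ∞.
6*x/5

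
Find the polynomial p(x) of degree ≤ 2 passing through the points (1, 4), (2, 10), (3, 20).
2*x**2 + 2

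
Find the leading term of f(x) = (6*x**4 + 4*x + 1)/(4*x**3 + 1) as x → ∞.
3*x/2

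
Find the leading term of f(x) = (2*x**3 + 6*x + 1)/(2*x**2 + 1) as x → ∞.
x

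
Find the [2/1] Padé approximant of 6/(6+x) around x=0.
1/(x/6 + 1)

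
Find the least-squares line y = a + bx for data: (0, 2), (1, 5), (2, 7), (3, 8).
a = 5/2, b = 2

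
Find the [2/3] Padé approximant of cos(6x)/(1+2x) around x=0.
(1 - 15*x**2)/(6*x**3 + 3*x**2 + 2*x + 1)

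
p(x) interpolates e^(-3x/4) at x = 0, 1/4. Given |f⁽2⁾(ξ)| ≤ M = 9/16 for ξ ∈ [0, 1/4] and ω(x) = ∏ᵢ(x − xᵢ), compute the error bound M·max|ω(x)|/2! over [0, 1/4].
9/2048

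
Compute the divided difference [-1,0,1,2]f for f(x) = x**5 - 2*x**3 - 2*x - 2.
3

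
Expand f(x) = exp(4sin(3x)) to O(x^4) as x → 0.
1 + 12*x + 72*x**2 + 270*x**3 + O(x**4)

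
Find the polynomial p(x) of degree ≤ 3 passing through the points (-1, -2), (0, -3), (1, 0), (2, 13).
x**3 + 2*x**2 - 3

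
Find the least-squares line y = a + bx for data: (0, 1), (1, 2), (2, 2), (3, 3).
a = 11/10, b = 3/5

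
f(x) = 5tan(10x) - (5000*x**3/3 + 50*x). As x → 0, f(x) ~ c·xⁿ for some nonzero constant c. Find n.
5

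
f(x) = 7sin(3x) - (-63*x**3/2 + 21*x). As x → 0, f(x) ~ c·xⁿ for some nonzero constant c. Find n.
5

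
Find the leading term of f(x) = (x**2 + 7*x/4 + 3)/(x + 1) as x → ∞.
x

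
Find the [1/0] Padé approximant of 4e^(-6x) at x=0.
4 - 24*x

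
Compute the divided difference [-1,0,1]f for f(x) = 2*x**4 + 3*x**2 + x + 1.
5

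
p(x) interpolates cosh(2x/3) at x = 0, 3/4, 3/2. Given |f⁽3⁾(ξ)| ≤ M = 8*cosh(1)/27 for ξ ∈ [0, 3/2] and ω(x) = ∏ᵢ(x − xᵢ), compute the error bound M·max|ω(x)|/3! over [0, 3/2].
sqrt(3)*cosh(1)/216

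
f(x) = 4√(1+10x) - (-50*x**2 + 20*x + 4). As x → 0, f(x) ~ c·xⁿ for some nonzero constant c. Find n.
3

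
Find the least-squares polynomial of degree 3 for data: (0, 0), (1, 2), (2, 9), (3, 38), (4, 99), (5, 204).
3/14 + (131/84)x + (-18/7)x² + (25/12)x³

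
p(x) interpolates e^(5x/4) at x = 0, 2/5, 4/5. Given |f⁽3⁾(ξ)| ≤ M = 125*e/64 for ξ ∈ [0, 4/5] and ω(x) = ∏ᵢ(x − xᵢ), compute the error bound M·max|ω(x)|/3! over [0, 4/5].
sqrt(3)*e/216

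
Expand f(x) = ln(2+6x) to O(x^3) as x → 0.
log(2) + 3*x - 9*x**2/2 + O(x**3)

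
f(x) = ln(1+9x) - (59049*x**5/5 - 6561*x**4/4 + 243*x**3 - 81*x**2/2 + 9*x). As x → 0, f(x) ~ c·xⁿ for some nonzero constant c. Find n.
6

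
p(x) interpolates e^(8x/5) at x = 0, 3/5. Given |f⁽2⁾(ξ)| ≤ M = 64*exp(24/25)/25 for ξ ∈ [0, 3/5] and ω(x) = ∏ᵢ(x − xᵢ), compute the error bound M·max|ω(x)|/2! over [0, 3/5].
72*exp(24/25)/625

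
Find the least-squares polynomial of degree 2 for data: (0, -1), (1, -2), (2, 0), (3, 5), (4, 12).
-38/35 + (-149/70)x + (19/14)x²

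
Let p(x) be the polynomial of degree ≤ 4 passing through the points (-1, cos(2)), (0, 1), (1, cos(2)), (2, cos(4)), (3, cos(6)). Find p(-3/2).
-105/32 + 693*cos(2)/128 + 35*cos(6)/128 - 45*cos(4)/32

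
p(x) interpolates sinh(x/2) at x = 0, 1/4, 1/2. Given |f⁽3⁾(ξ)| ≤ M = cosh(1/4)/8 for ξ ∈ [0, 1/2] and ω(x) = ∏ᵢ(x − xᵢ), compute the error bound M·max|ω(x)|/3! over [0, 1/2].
sqrt(3)*cosh(1/4)/13824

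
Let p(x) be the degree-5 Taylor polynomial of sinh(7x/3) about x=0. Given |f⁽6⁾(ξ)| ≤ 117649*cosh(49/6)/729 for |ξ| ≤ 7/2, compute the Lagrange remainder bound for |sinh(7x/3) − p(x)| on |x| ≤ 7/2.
13841287201*cosh(49/6)/33592320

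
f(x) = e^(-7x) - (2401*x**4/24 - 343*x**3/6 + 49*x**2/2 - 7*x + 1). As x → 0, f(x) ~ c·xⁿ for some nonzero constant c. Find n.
5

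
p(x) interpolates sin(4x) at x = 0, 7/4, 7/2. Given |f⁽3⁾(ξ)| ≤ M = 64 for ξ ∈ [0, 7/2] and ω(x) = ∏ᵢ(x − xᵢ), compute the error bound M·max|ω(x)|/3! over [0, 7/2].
343*sqrt(3)/27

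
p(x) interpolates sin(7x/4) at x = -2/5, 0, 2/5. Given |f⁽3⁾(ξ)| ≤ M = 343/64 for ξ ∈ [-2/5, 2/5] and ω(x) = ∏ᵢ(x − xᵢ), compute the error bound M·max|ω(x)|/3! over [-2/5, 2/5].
343*sqrt(3)/27000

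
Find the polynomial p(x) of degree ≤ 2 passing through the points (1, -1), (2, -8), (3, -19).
-2*x**2 - x + 2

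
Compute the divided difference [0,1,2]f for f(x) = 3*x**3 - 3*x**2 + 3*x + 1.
6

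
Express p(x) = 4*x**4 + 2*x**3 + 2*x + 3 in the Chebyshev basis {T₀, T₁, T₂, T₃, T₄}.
(9/2)T₀ + (7/2)T₁ + (2)T₂ + (1/2)T₃ + (1/2)T₄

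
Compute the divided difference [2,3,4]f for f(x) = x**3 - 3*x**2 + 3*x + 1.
6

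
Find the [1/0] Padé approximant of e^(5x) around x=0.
5*x + 1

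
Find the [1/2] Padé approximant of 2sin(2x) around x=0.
4*x/(2*x**2/3 + 1)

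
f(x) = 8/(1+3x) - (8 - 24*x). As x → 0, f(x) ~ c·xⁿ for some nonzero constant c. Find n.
2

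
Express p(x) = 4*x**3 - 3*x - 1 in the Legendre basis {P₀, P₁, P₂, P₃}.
-P₀ + (-3/5)P₁ + (8/5)P₃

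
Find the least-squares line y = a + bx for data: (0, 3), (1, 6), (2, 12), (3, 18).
a = 21/10, b = 51/10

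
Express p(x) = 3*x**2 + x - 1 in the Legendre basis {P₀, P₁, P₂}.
P₁ + (2)P₂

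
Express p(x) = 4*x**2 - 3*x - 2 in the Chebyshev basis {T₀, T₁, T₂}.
(-3)T₁ + (2)T₂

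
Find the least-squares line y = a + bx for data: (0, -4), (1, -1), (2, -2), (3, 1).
a = -18/5, b = 7/5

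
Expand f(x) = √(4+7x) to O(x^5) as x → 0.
2 + 7*x/4 - 49*x**2/64 + 343*x**3/512 - 12005*x**4/16384 + O(x**5)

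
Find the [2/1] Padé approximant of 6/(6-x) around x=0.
1/(1 - x/6)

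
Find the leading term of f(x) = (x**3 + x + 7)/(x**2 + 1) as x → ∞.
x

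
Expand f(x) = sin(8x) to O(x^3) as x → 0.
8*x + O(x**3)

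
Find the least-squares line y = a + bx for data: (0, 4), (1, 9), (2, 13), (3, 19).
a = 39/10, b = 49/10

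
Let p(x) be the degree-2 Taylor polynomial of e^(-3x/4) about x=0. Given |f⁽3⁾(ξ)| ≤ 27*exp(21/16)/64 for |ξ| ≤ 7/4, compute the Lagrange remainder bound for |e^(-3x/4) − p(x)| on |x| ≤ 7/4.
3087*exp(21/16)/8192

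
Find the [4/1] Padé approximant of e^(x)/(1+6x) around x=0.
(136033*x**4/3159480 + 65731*x**3/394935 + 26331*x**2/52658 + 131644*x/131645 + 1)/(789869*x/131645 + 1)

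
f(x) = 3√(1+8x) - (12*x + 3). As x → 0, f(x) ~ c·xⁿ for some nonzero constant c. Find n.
2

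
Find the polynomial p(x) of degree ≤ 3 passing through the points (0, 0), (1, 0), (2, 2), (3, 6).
x**2 - x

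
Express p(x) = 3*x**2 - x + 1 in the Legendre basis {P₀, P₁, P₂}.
(2)P₀ - P₁ + (2)P₂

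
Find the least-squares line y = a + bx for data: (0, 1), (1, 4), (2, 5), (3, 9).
a = 1, b = 5/2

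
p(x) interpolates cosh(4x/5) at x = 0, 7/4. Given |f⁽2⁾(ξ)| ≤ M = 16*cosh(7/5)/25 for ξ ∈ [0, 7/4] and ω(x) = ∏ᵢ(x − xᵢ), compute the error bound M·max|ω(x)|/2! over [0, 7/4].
49*cosh(7/5)/200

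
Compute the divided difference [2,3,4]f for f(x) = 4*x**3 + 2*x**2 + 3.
38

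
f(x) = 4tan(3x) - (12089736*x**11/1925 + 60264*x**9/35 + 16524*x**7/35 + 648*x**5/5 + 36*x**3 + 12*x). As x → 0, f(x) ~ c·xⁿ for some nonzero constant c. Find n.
13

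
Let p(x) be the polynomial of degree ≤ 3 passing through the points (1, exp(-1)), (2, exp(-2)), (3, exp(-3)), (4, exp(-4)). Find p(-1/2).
(-189*exp(2) - 35 + 135*e + 105*exp(3))*exp(-4)/16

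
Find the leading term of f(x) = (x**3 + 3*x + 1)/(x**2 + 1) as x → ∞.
x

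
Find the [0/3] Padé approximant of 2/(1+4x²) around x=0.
2/(4*x**2 + 1)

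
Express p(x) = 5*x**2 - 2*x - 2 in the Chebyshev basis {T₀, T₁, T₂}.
(1/2)T₀ + (-2)T₁ + (5/2)T₂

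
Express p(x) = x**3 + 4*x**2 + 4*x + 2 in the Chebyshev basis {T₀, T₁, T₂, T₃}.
(4)T₀ + (19/4)T₁ + (2)T₂ + (1/4)T₃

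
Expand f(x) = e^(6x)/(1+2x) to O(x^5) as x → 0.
1 + 4*x + 10*x**2 + 16*x**3 + 22*x**4 + O(x**5)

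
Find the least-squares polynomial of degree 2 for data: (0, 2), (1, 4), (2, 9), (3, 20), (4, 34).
73/35 + (-4/7)x + (15/7)x²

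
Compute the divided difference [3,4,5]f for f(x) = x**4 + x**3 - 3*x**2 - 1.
106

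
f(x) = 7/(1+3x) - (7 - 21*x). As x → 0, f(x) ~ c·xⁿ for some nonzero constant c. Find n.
2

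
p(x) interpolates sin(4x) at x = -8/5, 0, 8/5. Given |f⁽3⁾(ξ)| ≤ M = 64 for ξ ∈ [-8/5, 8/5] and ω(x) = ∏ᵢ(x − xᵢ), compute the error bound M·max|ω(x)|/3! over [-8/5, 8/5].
32768*sqrt(3)/3375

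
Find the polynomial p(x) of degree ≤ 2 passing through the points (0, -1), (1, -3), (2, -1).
2*x**2 - 4*x - 1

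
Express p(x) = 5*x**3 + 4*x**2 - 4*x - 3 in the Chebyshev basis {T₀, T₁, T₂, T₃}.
-T₀ + (-1/4)T₁ + (2)T₂ + (5/4)T₃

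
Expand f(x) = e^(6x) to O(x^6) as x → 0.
1 + 6*x + 18*x**2 + 36*x**3 + 54*x**4 + 324*x**5/5 + O(x**6)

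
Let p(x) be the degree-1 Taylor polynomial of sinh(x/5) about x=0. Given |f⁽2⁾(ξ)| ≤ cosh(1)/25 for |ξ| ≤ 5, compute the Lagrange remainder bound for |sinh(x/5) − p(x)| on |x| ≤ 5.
cosh(1)/2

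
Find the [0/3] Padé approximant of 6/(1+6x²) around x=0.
6/(6*x**2 + 1)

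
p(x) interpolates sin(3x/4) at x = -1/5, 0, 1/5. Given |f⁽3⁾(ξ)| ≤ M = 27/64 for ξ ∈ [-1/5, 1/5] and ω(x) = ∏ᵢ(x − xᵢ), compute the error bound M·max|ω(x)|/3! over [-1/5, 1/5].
sqrt(3)/8000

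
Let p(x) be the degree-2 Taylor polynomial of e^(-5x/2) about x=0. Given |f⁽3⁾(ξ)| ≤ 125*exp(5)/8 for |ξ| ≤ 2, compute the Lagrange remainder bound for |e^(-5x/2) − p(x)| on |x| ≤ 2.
125*exp(5)/6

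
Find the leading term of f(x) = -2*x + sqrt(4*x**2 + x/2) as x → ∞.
1/8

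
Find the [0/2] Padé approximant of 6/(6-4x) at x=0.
1/(1 - 2*x/3)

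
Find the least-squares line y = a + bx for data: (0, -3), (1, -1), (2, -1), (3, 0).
a = -13/5, b = 9/10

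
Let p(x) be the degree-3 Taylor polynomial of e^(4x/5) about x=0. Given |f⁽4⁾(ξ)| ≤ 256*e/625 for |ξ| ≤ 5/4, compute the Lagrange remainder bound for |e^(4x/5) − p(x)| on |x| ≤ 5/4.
e/24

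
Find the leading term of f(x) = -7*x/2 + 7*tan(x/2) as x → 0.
7*x**3/24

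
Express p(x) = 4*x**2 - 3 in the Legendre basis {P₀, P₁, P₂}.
(-5/3)P₀ + (8/3)P₂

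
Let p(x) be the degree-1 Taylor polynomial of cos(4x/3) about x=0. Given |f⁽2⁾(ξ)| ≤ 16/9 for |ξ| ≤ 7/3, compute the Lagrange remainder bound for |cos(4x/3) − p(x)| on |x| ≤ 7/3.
392/81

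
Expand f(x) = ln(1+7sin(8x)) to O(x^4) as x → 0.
56*x - 1568*x**2 + 173824*x**3/3 + O(x**4)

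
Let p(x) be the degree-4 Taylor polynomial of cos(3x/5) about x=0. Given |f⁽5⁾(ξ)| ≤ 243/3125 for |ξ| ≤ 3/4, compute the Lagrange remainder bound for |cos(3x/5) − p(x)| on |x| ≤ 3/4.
19683/128000000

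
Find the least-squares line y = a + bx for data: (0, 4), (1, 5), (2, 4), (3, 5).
a = 21/5, b = 1/5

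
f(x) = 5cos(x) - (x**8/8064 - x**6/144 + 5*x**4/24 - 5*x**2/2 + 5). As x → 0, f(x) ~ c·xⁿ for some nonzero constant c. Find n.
10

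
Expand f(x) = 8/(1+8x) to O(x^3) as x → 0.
8 - 64*x + 512*x**2 + O(x**3)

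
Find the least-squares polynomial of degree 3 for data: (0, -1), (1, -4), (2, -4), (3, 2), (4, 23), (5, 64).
-10/9 + (-220/189)x + (-148/63)x² + (28/27)x³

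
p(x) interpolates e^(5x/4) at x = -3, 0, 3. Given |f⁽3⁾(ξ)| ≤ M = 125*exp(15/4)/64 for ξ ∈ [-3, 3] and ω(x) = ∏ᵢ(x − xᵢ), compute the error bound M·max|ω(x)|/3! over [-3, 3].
125*sqrt(3)*exp(15/4)/64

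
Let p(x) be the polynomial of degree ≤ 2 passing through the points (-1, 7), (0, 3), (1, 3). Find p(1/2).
5/2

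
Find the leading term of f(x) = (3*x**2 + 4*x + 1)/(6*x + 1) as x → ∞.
x/2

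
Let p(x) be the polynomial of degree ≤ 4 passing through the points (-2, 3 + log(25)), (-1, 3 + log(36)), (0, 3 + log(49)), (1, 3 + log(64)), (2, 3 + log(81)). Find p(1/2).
3 + log(28*sqrt(2)*3**(17/32)*5**(3/64)*7**(13/32)/3)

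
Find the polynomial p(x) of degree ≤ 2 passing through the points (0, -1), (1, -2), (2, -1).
x**2 - 2*x - 1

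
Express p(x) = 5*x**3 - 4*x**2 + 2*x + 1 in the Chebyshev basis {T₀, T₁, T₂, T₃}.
-T₀ + (23/4)T₁ + (-2)T₂ + (5/4)T₃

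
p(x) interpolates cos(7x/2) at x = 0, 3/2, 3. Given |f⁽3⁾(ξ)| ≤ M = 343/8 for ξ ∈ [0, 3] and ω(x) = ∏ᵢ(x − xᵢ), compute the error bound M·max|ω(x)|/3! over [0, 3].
343*sqrt(3)/64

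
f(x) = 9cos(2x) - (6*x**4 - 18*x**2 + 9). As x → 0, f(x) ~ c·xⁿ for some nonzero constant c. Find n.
6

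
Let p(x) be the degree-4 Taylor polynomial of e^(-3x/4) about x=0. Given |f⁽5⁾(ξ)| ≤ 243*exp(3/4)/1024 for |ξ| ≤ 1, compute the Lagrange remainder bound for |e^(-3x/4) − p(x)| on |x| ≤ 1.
81*exp(3/4)/40960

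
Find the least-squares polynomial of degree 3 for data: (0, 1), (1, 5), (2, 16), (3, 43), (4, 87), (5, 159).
1 + (27/14)x + (13/14)x² + x³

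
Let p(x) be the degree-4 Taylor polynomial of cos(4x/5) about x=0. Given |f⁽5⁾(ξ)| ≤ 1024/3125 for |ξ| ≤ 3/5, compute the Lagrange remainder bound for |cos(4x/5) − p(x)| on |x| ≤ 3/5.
10368/48828125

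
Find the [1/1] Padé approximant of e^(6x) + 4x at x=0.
(41*x/5 + 1)/(1 - 9*x/5)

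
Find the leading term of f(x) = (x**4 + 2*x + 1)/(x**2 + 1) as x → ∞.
x**2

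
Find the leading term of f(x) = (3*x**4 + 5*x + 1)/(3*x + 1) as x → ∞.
x**3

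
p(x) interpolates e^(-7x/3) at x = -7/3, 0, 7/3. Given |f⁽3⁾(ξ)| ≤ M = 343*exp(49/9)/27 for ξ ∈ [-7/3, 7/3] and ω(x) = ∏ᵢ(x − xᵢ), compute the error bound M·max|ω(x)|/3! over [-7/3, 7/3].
117649*sqrt(3)*exp(49/9)/19683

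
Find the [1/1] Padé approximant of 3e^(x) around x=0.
(3*x/2 + 3)/(1 - x/2)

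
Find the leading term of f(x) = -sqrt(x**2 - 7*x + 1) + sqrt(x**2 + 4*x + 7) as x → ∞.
11/2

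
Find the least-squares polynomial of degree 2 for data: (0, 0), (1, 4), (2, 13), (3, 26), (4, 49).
2/5 + (3)x²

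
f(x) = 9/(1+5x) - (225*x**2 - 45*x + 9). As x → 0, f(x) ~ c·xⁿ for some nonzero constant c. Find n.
3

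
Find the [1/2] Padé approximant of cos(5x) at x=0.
1/(25*x**2/2 + 1)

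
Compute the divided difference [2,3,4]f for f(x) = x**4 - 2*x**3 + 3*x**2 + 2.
40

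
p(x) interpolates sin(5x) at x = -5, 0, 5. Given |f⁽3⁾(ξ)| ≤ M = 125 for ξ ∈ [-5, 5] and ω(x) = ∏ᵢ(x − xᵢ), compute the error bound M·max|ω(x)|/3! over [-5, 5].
15625*sqrt(3)/27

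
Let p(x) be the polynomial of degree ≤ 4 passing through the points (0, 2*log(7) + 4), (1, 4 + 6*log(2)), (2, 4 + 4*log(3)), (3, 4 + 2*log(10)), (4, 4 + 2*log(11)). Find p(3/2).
4 + log(36*11**(3/64)*sqrt(2)*3**(13/16)*5**(11/16)*7**(59/64)/35)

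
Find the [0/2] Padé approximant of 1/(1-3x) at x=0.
1/(1 - 3*x)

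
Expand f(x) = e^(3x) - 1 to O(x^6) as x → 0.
3*x + 9*x**2/2 + 9*x**3/2 + 27*x**4/8 + 81*x**5/40 + O(x**6)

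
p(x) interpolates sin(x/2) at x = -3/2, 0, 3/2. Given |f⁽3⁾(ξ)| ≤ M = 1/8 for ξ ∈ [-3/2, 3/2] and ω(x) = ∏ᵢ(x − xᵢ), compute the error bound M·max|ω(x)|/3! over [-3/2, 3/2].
sqrt(3)/64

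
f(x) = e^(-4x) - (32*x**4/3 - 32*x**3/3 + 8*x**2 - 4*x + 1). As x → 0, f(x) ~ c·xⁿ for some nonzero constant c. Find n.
5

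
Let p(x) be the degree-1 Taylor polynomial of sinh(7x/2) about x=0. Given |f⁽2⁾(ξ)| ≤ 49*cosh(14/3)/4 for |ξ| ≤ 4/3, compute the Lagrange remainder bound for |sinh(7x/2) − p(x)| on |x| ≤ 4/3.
98*cosh(14/3)/9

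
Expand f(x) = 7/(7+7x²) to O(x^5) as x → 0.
1 - x**2 + x**4 + O(x**5)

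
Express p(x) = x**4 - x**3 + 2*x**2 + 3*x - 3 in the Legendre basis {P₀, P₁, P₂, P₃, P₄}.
(-32/15)P₀ + (12/5)P₁ + (40/21)P₂ + (-2/5)P₃ + (8/35)P₄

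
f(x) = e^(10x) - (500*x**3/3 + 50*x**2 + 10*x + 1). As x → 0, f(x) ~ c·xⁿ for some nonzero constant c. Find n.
4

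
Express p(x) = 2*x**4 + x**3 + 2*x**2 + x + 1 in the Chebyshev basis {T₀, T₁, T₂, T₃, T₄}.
(11/4)T₀ + (7/4)T₁ + (2)T₂ + (1/4)T₃ + (1/4)T₄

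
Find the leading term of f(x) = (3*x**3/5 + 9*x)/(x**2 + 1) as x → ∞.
3*x/5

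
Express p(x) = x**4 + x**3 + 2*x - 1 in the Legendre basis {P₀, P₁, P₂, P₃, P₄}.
(-4/5)P₀ + (13/5)P₁ + (4/7)P₂ + (2/5)P₃ + (8/35)P₄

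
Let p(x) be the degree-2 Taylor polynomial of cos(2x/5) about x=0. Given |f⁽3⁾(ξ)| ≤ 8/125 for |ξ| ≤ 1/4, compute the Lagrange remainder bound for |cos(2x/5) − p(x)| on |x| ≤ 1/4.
1/6000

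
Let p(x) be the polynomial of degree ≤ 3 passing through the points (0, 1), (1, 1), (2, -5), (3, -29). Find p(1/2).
1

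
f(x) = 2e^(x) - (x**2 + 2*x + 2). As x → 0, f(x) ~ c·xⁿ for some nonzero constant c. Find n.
3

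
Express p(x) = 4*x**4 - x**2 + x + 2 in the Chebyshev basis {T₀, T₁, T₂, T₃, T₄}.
(3)T₀ + T₁ + (3/2)T₂ + (1/2)T₄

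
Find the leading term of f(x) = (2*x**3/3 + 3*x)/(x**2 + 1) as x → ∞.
2*x/3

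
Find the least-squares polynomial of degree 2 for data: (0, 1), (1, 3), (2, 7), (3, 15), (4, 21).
5/7 + (62/35)x + (6/7)x²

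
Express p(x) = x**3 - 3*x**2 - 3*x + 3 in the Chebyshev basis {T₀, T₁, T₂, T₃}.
(3/2)T₀ + (-9/4)T₁ + (-3/2)T₂ + (1/4)T₃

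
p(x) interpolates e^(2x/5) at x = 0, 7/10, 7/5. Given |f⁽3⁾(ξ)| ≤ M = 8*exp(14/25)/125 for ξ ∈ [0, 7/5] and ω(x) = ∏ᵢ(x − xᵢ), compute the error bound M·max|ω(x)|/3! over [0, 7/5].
343*sqrt(3)*exp(14/25)/421875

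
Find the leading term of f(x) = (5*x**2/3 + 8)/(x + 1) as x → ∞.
5*x/3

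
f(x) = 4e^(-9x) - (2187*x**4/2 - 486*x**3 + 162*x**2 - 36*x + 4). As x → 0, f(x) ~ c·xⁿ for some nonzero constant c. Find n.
5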